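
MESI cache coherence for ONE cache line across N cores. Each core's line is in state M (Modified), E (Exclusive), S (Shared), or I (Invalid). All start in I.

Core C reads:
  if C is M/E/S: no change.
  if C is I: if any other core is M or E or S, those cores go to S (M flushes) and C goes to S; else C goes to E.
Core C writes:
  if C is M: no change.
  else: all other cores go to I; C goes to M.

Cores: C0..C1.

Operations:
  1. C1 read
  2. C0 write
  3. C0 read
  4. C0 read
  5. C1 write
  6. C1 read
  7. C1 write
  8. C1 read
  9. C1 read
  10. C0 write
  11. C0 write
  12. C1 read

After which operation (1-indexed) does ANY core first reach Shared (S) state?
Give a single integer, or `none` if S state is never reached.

Answer: 12

Derivation:
Op 1: C1 read [C1 read from I: no other sharers -> C1=E (exclusive)] -> [I,E]
Op 2: C0 write [C0 write: invalidate ['C1=E'] -> C0=M] -> [M,I]
Op 3: C0 read [C0 read: already in M, no change] -> [M,I]
Op 4: C0 read [C0 read: already in M, no change] -> [M,I]
Op 5: C1 write [C1 write: invalidate ['C0=M'] -> C1=M] -> [I,M]
Op 6: C1 read [C1 read: already in M, no change] -> [I,M]
Op 7: C1 write [C1 write: already M (modified), no change] -> [I,M]
Op 8: C1 read [C1 read: already in M, no change] -> [I,M]
Op 9: C1 read [C1 read: already in M, no change] -> [I,M]
Op 10: C0 write [C0 write: invalidate ['C1=M'] -> C0=M] -> [M,I]
Op 11: C0 write [C0 write: already M (modified), no change] -> [M,I]
Op 12: C1 read [C1 read from I: others=['C0=M'] -> C1=S, others downsized to S] -> [S,S]
  -> First S state at op 12; remaining ops need not be traced.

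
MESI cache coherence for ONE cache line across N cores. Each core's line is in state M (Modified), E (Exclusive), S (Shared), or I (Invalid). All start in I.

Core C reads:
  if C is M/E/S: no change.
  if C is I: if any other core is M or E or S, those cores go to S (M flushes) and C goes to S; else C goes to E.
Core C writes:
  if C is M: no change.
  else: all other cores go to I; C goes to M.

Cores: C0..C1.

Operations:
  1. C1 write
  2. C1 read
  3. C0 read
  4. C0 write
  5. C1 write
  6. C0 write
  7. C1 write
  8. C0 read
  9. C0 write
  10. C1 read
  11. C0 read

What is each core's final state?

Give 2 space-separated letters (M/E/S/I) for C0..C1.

Op 1: C1 write [C1 write: invalidate none -> C1=M] -> [I,M]
Op 2: C1 read [C1 read: already in M, no change] -> [I,M]
Op 3: C0 read [C0 read from I: others=['C1=M'] -> C0=S, others downsized to S] -> [S,S]
Op 4: C0 write [C0 write: invalidate ['C1=S'] -> C0=M] -> [M,I]
Op 5: C1 write [C1 write: invalidate ['C0=M'] -> C1=M] -> [I,M]
Op 6: C0 write [C0 write: invalidate ['C1=M'] -> C0=M] -> [M,I]
Op 7: C1 write [C1 write: invalidate ['C0=M'] -> C1=M] -> [I,M]
Op 8: C0 read [C0 read from I: others=['C1=M'] -> C0=S, others downsized to S] -> [S,S]
Op 9: C0 write [C0 write: invalidate ['C1=S'] -> C0=M] -> [M,I]
Op 10: C1 read [C1 read from I: others=['C0=M'] -> C1=S, others downsized to S] -> [S,S]
Op 11: C0 read [C0 read: already in S, no change] -> [S,S]

Answer: S S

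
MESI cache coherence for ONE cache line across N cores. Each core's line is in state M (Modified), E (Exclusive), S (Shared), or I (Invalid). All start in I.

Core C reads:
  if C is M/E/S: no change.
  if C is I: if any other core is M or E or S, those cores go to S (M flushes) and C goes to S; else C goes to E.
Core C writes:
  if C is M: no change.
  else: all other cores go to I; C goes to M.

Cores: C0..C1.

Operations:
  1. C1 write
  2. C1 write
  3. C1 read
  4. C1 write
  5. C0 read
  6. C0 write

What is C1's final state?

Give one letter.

Op 1: C1 write [C1 write: invalidate none -> C1=M] -> [I,M]
Op 2: C1 write [C1 write: already M (modified), no change] -> [I,M]
Op 3: C1 read [C1 read: already in M, no change] -> [I,M]
Op 4: C1 write [C1 write: already M (modified), no change] -> [I,M]
Op 5: C0 read [C0 read from I: others=['C1=M'] -> C0=S, others downsized to S] -> [S,S]
Op 6: C0 write [C0 write: invalidate ['C1=S'] -> C0=M] -> [M,I]

Answer: I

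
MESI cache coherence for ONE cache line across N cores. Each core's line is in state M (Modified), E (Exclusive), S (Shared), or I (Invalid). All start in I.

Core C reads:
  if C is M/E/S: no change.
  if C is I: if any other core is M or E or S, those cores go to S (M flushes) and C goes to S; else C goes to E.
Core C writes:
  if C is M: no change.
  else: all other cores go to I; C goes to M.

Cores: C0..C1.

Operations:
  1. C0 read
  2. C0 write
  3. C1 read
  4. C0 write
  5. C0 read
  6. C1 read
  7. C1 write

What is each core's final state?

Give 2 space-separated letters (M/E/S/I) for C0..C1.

Op 1: C0 read [C0 read from I: no other sharers -> C0=E (exclusive)] -> [E,I]
Op 2: C0 write [C0 write: invalidate none -> C0=M] -> [M,I]
Op 3: C1 read [C1 read from I: others=['C0=M'] -> C1=S, others downsized to S] -> [S,S]
Op 4: C0 write [C0 write: invalidate ['C1=S'] -> C0=M] -> [M,I]
Op 5: C0 read [C0 read: already in M, no change] -> [M,I]
Op 6: C1 read [C1 read from I: others=['C0=M'] -> C1=S, others downsized to S] -> [S,S]
Op 7: C1 write [C1 write: invalidate ['C0=S'] -> C1=M] -> [I,M]

Answer: I M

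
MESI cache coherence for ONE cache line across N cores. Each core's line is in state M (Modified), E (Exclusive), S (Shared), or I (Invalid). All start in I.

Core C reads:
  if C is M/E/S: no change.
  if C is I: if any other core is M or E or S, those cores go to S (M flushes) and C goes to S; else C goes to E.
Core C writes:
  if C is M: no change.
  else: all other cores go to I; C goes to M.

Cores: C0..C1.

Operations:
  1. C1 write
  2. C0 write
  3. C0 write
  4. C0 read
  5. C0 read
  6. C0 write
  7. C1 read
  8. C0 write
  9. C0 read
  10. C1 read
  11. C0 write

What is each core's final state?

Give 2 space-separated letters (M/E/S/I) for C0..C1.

Op 1: C1 write [C1 write: invalidate none -> C1=M] -> [I,M]
Op 2: C0 write [C0 write: invalidate ['C1=M'] -> C0=M] -> [M,I]
Op 3: C0 write [C0 write: already M (modified), no change] -> [M,I]
Op 4: C0 read [C0 read: already in M, no change] -> [M,I]
Op 5: C0 read [C0 read: already in M, no change] -> [M,I]
Op 6: C0 write [C0 write: already M (modified), no change] -> [M,I]
Op 7: C1 read [C1 read from I: others=['C0=M'] -> C1=S, others downsized to S] -> [S,S]
Op 8: C0 write [C0 write: invalidate ['C1=S'] -> C0=M] -> [M,I]
Op 9: C0 read [C0 read: already in M, no change] -> [M,I]
Op 10: C1 read [C1 read from I: others=['C0=M'] -> C1=S, others downsized to S] -> [S,S]
Op 11: C0 write [C0 write: invalidate ['C1=S'] -> C0=M] -> [M,I]

Answer: M I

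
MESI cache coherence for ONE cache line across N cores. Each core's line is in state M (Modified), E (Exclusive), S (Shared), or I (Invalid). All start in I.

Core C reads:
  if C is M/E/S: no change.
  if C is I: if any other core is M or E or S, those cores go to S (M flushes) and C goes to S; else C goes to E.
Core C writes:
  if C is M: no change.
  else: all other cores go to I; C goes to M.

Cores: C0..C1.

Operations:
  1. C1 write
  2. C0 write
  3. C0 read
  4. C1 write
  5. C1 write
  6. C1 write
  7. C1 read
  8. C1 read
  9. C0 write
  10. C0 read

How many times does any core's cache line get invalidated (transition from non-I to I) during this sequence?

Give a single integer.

Op 1: C1 write [C1 write: invalidate none -> C1=M] -> [I,M] (invalidations this op: 0; running total: 0)
Op 2: C0 write [C0 write: invalidate ['C1=M'] -> C0=M] -> [M,I] (invalidations this op: 1; running total: 1)
Op 3: C0 read [C0 read: already in M, no change] -> [M,I] (invalidations this op: 0; running total: 1)
Op 4: C1 write [C1 write: invalidate ['C0=M'] -> C1=M] -> [I,M] (invalidations this op: 1; running total: 2)
Op 5: C1 write [C1 write: already M (modified), no change] -> [I,M] (invalidations this op: 0; running total: 2)
Op 6: C1 write [C1 write: already M (modified), no change] -> [I,M] (invalidations this op: 0; running total: 2)
Op 7: C1 read [C1 read: already in M, no change] -> [I,M] (invalidations this op: 0; running total: 2)
Op 8: C1 read [C1 read: already in M, no change] -> [I,M] (invalidations this op: 0; running total: 2)
Op 9: C0 write [C0 write: invalidate ['C1=M'] -> C0=M] -> [M,I] (invalidations this op: 1; running total: 3)
Op 10: C0 read [C0 read: already in M, no change] -> [M,I] (invalidations this op: 0; running total: 3)

Answer: 3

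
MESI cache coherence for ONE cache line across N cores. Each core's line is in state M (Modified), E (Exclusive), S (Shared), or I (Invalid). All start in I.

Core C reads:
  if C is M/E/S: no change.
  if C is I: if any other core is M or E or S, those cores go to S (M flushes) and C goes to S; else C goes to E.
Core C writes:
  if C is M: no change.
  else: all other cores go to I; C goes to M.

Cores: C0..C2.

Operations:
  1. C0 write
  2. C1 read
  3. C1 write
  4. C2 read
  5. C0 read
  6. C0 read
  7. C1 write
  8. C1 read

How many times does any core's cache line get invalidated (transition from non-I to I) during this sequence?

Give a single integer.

Answer: 3

Derivation:
Op 1: C0 write [C0 write: invalidate none -> C0=M] -> [M,I,I] (invalidations this op: 0; running total: 0)
Op 2: C1 read [C1 read from I: others=['C0=M'] -> C1=S, others downsized to S] -> [S,S,I] (invalidations this op: 0; running total: 0)
Op 3: C1 write [C1 write: invalidate ['C0=S'] -> C1=M] -> [I,M,I] (invalidations this op: 1; running total: 1)
Op 4: C2 read [C2 read from I: others=['C1=M'] -> C2=S, others downsized to S] -> [I,S,S] (invalidations this op: 0; running total: 1)
Op 5: C0 read [C0 read from I: others=['C1=S', 'C2=S'] -> C0=S, others downsized to S] -> [S,S,S] (invalidations this op: 0; running total: 1)
Op 6: C0 read [C0 read: already in S, no change] -> [S,S,S] (invalidations this op: 0; running total: 1)
Op 7: C1 write [C1 write: invalidate ['C0=S', 'C2=S'] -> C1=M] -> [I,M,I] (invalidations this op: 2; running total: 3)
Op 8: C1 read [C1 read: already in M, no change] -> [I,M,I] (invalidations this op: 0; running total: 3)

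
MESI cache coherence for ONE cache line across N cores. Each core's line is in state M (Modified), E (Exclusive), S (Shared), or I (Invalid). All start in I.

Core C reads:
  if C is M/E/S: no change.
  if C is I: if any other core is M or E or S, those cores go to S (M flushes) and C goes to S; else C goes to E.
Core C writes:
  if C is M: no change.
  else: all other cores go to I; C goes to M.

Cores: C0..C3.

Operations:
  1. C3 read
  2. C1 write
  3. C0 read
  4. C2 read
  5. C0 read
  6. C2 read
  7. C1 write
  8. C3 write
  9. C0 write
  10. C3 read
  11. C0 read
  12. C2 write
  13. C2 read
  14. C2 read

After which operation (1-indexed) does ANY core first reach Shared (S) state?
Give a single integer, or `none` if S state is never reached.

Answer: 3

Derivation:
Op 1: C3 read [C3 read from I: no other sharers -> C3=E (exclusive)] -> [I,I,I,E]
Op 2: C1 write [C1 write: invalidate ['C3=E'] -> C1=M] -> [I,M,I,I]
Op 3: C0 read [C0 read from I: others=['C1=M'] -> C0=S, others downsized to S] -> [S,S,I,I]
  -> First S state at op 3; remaining ops need not be traced.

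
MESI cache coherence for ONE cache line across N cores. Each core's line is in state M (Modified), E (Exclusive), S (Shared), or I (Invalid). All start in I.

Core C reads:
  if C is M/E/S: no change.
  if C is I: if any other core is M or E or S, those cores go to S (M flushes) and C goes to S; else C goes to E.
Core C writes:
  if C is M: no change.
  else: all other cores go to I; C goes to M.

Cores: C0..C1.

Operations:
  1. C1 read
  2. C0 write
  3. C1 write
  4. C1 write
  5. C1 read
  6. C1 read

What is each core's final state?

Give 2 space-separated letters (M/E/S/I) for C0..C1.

Op 1: C1 read [C1 read from I: no other sharers -> C1=E (exclusive)] -> [I,E]
Op 2: C0 write [C0 write: invalidate ['C1=E'] -> C0=M] -> [M,I]
Op 3: C1 write [C1 write: invalidate ['C0=M'] -> C1=M] -> [I,M]
Op 4: C1 write [C1 write: already M (modified), no change] -> [I,M]
Op 5: C1 read [C1 read: already in M, no change] -> [I,M]
Op 6: C1 read [C1 read: already in M, no change] -> [I,M]

Answer: I M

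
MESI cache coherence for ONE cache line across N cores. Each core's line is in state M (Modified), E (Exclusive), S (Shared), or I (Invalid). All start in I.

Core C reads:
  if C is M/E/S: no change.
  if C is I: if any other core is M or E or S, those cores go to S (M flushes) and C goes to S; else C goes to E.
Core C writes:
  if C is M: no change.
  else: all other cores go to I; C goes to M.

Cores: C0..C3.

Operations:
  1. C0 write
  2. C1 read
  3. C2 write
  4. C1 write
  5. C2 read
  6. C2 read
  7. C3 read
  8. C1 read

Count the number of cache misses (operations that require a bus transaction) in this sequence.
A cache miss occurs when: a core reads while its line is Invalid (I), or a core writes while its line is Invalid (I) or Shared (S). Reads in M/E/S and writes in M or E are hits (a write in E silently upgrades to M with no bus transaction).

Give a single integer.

Answer: 6

Derivation:
Op 1: C0 write [C0 write: invalidate none -> C0=M] -> [M,I,I,I] [MISS #1: write from I]
Op 2: C1 read [C1 read from I: others=['C0=M'] -> C1=S, others downsized to S] -> [S,S,I,I] [MISS #2: read from I]
Op 3: C2 write [C2 write: invalidate ['C0=S', 'C1=S'] -> C2=M] -> [I,I,M,I] [MISS #3: write from I]
Op 4: C1 write [C1 write: invalidate ['C2=M'] -> C1=M] -> [I,M,I,I] [MISS #4: write from I]
Op 5: C2 read [C2 read from I: others=['C1=M'] -> C2=S, others downsized to S] -> [I,S,S,I] [MISS #5: read from I]
Op 6: C2 read [C2 read: already in S, no change] -> [I,S,S,I] [hit: read from S]
Op 7: C3 read [C3 read from I: others=['C1=S', 'C2=S'] -> C3=S, others downsized to S] -> [I,S,S,S] [MISS #6: read from I]
Op 8: C1 read [C1 read: already in S, no change] -> [I,S,S,S] [hit: read from S]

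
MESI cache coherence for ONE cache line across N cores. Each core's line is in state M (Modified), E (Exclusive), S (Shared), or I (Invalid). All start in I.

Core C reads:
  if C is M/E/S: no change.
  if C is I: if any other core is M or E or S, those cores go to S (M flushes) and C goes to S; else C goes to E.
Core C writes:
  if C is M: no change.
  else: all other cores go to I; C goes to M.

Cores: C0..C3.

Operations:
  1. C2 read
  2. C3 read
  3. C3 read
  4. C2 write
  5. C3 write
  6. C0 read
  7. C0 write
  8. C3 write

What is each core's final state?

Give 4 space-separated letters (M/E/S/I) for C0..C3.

Answer: I I I M

Derivation:
Op 1: C2 read [C2 read from I: no other sharers -> C2=E (exclusive)] -> [I,I,E,I]
Op 2: C3 read [C3 read from I: others=['C2=E'] -> C3=S, others downsized to S] -> [I,I,S,S]
Op 3: C3 read [C3 read: already in S, no change] -> [I,I,S,S]
Op 4: C2 write [C2 write: invalidate ['C3=S'] -> C2=M] -> [I,I,M,I]
Op 5: C3 write [C3 write: invalidate ['C2=M'] -> C3=M] -> [I,I,I,M]
Op 6: C0 read [C0 read from I: others=['C3=M'] -> C0=S, others downsized to S] -> [S,I,I,S]
Op 7: C0 write [C0 write: invalidate ['C3=S'] -> C0=M] -> [M,I,I,I]
Op 8: C3 write [C3 write: invalidate ['C0=M'] -> C3=M] -> [I,I,I,M]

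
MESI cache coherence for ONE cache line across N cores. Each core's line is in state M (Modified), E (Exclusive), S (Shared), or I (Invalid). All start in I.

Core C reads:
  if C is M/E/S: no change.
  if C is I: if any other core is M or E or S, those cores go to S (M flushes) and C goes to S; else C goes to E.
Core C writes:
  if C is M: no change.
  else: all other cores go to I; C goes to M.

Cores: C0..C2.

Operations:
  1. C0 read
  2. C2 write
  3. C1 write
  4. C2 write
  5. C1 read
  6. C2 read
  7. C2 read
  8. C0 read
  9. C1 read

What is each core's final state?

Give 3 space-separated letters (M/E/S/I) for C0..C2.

Op 1: C0 read [C0 read from I: no other sharers -> C0=E (exclusive)] -> [E,I,I]
Op 2: C2 write [C2 write: invalidate ['C0=E'] -> C2=M] -> [I,I,M]
Op 3: C1 write [C1 write: invalidate ['C2=M'] -> C1=M] -> [I,M,I]
Op 4: C2 write [C2 write: invalidate ['C1=M'] -> C2=M] -> [I,I,M]
Op 5: C1 read [C1 read from I: others=['C2=M'] -> C1=S, others downsized to S] -> [I,S,S]
Op 6: C2 read [C2 read: already in S, no change] -> [I,S,S]
Op 7: C2 read [C2 read: already in S, no change] -> [I,S,S]
Op 8: C0 read [C0 read from I: others=['C1=S', 'C2=S'] -> C0=S, others downsized to S] -> [S,S,S]
Op 9: C1 read [C1 read: already in S, no change] -> [S,S,S]

Answer: S S S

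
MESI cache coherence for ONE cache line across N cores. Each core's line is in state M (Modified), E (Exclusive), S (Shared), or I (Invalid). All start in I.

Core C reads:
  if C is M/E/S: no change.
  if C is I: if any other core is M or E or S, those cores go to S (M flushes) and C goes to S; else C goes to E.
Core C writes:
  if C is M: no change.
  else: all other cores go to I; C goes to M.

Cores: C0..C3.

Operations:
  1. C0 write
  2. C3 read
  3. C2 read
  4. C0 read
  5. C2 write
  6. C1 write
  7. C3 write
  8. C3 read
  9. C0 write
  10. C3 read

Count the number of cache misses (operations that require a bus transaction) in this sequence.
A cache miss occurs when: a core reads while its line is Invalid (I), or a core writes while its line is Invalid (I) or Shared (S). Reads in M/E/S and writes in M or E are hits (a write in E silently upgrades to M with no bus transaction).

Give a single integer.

Op 1: C0 write [C0 write: invalidate none -> C0=M] -> [M,I,I,I] [MISS #1: write from I]
Op 2: C3 read [C3 read from I: others=['C0=M'] -> C3=S, others downsized to S] -> [S,I,I,S] [MISS #2: read from I]
Op 3: C2 read [C2 read from I: others=['C0=S', 'C3=S'] -> C2=S, others downsized to S] -> [S,I,S,S] [MISS #3: read from I]
Op 4: C0 read [C0 read: already in S, no change] -> [S,I,S,S] [hit: read from S]
Op 5: C2 write [C2 write: invalidate ['C0=S', 'C3=S'] -> C2=M] -> [I,I,M,I] [MISS #4: write from S]
Op 6: C1 write [C1 write: invalidate ['C2=M'] -> C1=M] -> [I,M,I,I] [MISS #5: write from I]
Op 7: C3 write [C3 write: invalidate ['C1=M'] -> C3=M] -> [I,I,I,M] [MISS #6: write from I]
Op 8: C3 read [C3 read: already in M, no change] -> [I,I,I,M] [hit: read from M]
Op 9: C0 write [C0 write: invalidate ['C3=M'] -> C0=M] -> [M,I,I,I] [MISS #7: write from I]
Op 10: C3 read [C3 read from I: others=['C0=M'] -> C3=S, others downsized to S] -> [S,I,I,S] [MISS #8: read from I]

Answer: 8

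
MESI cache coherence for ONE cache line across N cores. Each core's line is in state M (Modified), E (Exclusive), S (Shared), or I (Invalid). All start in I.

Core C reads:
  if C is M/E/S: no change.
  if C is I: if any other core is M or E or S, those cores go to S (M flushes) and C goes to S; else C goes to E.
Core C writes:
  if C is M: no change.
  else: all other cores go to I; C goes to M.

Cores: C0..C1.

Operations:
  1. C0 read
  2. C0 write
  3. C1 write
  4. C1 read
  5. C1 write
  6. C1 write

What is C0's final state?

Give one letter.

Op 1: C0 read [C0 read from I: no other sharers -> C0=E (exclusive)] -> [E,I]
Op 2: C0 write [C0 write: invalidate none -> C0=M] -> [M,I]
Op 3: C1 write [C1 write: invalidate ['C0=M'] -> C1=M] -> [I,M]
Op 4: C1 read [C1 read: already in M, no change] -> [I,M]
Op 5: C1 write [C1 write: already M (modified), no change] -> [I,M]
Op 6: C1 write [C1 write: already M (modified), no change] -> [I,M]

Answer: I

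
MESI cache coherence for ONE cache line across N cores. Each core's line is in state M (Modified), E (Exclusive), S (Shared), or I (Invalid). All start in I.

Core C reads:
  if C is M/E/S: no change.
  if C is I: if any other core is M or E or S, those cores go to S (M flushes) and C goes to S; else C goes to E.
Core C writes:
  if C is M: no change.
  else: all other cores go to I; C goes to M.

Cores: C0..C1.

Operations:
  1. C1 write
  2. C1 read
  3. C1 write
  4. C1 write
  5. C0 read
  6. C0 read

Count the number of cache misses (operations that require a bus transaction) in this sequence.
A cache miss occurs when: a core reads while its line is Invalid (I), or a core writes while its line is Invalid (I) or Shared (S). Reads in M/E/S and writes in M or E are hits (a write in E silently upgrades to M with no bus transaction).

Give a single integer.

Op 1: C1 write [C1 write: invalidate none -> C1=M] -> [I,M] [MISS #1: write from I]
Op 2: C1 read [C1 read: already in M, no change] -> [I,M] [hit: read from M]
Op 3: C1 write [C1 write: already M (modified), no change] -> [I,M] [hit: write from M]
Op 4: C1 write [C1 write: already M (modified), no change] -> [I,M] [hit: write from M]
Op 5: C0 read [C0 read from I: others=['C1=M'] -> C0=S, others downsized to S] -> [S,S] [MISS #2: read from I]
Op 6: C0 read [C0 read: already in S, no change] -> [S,S] [hit: read from S]

Answer: 2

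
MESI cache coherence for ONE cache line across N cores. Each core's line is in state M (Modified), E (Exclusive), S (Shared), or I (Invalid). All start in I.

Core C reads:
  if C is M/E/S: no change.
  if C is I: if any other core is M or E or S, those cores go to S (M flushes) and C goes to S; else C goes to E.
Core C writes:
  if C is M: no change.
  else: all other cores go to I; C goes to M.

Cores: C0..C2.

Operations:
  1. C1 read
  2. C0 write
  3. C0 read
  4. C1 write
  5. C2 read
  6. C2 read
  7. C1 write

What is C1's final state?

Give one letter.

Op 1: C1 read [C1 read from I: no other sharers -> C1=E (exclusive)] -> [I,E,I]
Op 2: C0 write [C0 write: invalidate ['C1=E'] -> C0=M] -> [M,I,I]
Op 3: C0 read [C0 read: already in M, no change] -> [M,I,I]
Op 4: C1 write [C1 write: invalidate ['C0=M'] -> C1=M] -> [I,M,I]
Op 5: C2 read [C2 read from I: others=['C1=M'] -> C2=S, others downsized to S] -> [I,S,S]
Op 6: C2 read [C2 read: already in S, no change] -> [I,S,S]
Op 7: C1 write [C1 write: invalidate ['C2=S'] -> C1=M] -> [I,M,I]

Answer: M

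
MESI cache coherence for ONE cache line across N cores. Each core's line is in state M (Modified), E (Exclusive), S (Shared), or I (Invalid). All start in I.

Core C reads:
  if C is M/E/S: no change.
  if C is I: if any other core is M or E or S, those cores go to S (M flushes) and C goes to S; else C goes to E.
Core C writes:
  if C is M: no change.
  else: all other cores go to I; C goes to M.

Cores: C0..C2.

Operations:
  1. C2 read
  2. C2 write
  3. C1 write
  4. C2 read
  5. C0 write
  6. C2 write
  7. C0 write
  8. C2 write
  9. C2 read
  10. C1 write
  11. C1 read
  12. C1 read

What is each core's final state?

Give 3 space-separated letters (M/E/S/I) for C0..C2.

Op 1: C2 read [C2 read from I: no other sharers -> C2=E (exclusive)] -> [I,I,E]
Op 2: C2 write [C2 write: invalidate none -> C2=M] -> [I,I,M]
Op 3: C1 write [C1 write: invalidate ['C2=M'] -> C1=M] -> [I,M,I]
Op 4: C2 read [C2 read from I: others=['C1=M'] -> C2=S, others downsized to S] -> [I,S,S]
Op 5: C0 write [C0 write: invalidate ['C1=S', 'C2=S'] -> C0=M] -> [M,I,I]
Op 6: C2 write [C2 write: invalidate ['C0=M'] -> C2=M] -> [I,I,M]
Op 7: C0 write [C0 write: invalidate ['C2=M'] -> C0=M] -> [M,I,I]
Op 8: C2 write [C2 write: invalidate ['C0=M'] -> C2=M] -> [I,I,M]
Op 9: C2 read [C2 read: already in M, no change] -> [I,I,M]
Op 10: C1 write [C1 write: invalidate ['C2=M'] -> C1=M] -> [I,M,I]
Op 11: C1 read [C1 read: already in M, no change] -> [I,M,I]
Op 12: C1 read [C1 read: already in M, no change] -> [I,M,I]

Answer: I M I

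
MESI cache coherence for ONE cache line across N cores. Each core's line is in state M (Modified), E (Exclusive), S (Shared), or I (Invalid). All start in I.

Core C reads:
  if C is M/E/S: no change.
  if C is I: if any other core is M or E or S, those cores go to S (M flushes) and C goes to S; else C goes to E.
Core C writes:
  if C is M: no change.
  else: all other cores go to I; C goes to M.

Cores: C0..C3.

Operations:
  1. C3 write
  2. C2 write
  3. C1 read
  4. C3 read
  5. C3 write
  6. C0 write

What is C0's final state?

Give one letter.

Answer: M

Derivation:
Op 1: C3 write [C3 write: invalidate none -> C3=M] -> [I,I,I,M]
Op 2: C2 write [C2 write: invalidate ['C3=M'] -> C2=M] -> [I,I,M,I]
Op 3: C1 read [C1 read from I: others=['C2=M'] -> C1=S, others downsized to S] -> [I,S,S,I]
Op 4: C3 read [C3 read from I: others=['C1=S', 'C2=S'] -> C3=S, others downsized to S] -> [I,S,S,S]
Op 5: C3 write [C3 write: invalidate ['C1=S', 'C2=S'] -> C3=M] -> [I,I,I,M]
Op 6: C0 write [C0 write: invalidate ['C3=M'] -> C0=M] -> [M,I,I,I]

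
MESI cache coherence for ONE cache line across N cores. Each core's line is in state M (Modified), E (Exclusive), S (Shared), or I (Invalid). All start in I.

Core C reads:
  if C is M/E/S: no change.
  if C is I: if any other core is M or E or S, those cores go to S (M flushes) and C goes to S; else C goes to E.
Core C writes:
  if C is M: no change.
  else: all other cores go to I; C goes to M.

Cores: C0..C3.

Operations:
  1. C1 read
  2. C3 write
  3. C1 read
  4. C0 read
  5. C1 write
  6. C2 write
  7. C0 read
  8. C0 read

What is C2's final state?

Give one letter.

Answer: S

Derivation:
Op 1: C1 read [C1 read from I: no other sharers -> C1=E (exclusive)] -> [I,E,I,I]
Op 2: C3 write [C3 write: invalidate ['C1=E'] -> C3=M] -> [I,I,I,M]
Op 3: C1 read [C1 read from I: others=['C3=M'] -> C1=S, others downsized to S] -> [I,S,I,S]
Op 4: C0 read [C0 read from I: others=['C1=S', 'C3=S'] -> C0=S, others downsized to S] -> [S,S,I,S]
Op 5: C1 write [C1 write: invalidate ['C0=S', 'C3=S'] -> C1=M] -> [I,M,I,I]
Op 6: C2 write [C2 write: invalidate ['C1=M'] -> C2=M] -> [I,I,M,I]
Op 7: C0 read [C0 read from I: others=['C2=M'] -> C0=S, others downsized to S] -> [S,I,S,I]
Op 8: C0 read [C0 read: already in S, no change] -> [S,I,S,I]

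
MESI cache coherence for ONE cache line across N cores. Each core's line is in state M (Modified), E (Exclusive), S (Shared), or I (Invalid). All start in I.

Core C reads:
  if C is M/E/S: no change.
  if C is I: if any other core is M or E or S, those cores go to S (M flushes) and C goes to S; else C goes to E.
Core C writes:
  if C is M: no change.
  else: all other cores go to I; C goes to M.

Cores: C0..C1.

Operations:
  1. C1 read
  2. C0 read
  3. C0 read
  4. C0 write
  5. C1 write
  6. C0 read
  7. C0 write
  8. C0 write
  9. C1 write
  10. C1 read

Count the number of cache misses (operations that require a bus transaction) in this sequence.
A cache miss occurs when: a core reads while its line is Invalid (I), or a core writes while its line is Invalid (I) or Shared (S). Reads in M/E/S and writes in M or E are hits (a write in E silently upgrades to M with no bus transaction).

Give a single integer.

Op 1: C1 read [C1 read from I: no other sharers -> C1=E (exclusive)] -> [I,E] [MISS #1: read from I]
Op 2: C0 read [C0 read from I: others=['C1=E'] -> C0=S, others downsized to S] -> [S,S] [MISS #2: read from I]
Op 3: C0 read [C0 read: already in S, no change] -> [S,S] [hit: read from S]
Op 4: C0 write [C0 write: invalidate ['C1=S'] -> C0=M] -> [M,I] [MISS #3: write from S]
Op 5: C1 write [C1 write: invalidate ['C0=M'] -> C1=M] -> [I,M] [MISS #4: write from I]
Op 6: C0 read [C0 read from I: others=['C1=M'] -> C0=S, others downsized to S] -> [S,S] [MISS #5: read from I]
Op 7: C0 write [C0 write: invalidate ['C1=S'] -> C0=M] -> [M,I] [MISS #6: write from S]
Op 8: C0 write [C0 write: already M (modified), no change] -> [M,I] [hit: write from M]
Op 9: C1 write [C1 write: invalidate ['C0=M'] -> C1=M] -> [I,M] [MISS #7: write from I]
Op 10: C1 read [C1 read: already in M, no change] -> [I,M] [hit: read from M]

Answer: 7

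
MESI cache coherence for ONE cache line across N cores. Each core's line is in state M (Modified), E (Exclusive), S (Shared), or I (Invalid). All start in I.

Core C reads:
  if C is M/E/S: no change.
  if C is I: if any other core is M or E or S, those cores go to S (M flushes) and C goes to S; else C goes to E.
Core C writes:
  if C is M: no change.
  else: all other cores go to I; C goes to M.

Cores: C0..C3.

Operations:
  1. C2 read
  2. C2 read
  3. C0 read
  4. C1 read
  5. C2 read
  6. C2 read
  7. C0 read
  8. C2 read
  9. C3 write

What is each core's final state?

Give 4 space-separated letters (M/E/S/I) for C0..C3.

Answer: I I I M

Derivation:
Op 1: C2 read [C2 read from I: no other sharers -> C2=E (exclusive)] -> [I,I,E,I]
Op 2: C2 read [C2 read: already in E, no change] -> [I,I,E,I]
Op 3: C0 read [C0 read from I: others=['C2=E'] -> C0=S, others downsized to S] -> [S,I,S,I]
Op 4: C1 read [C1 read from I: others=['C0=S', 'C2=S'] -> C1=S, others downsized to S] -> [S,S,S,I]
Op 5: C2 read [C2 read: already in S, no change] -> [S,S,S,I]
Op 6: C2 read [C2 read: already in S, no change] -> [S,S,S,I]
Op 7: C0 read [C0 read: already in S, no change] -> [S,S,S,I]
Op 8: C2 read [C2 read: already in S, no change] -> [S,S,S,I]
Op 9: C3 write [C3 write: invalidate ['C0=S', 'C1=S', 'C2=S'] -> C3=M] -> [I,I,I,M]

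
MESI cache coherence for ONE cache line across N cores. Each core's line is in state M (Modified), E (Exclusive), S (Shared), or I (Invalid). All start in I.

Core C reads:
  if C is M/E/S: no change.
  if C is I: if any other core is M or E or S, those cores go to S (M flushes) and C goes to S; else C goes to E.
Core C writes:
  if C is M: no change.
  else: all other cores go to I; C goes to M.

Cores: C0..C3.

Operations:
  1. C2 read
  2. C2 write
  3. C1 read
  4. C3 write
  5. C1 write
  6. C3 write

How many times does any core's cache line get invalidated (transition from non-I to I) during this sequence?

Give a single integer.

Answer: 4

Derivation:
Op 1: C2 read [C2 read from I: no other sharers -> C2=E (exclusive)] -> [I,I,E,I] (invalidations this op: 0; running total: 0)
Op 2: C2 write [C2 write: invalidate none -> C2=M] -> [I,I,M,I] (invalidations this op: 0; running total: 0)
Op 3: C1 read [C1 read from I: others=['C2=M'] -> C1=S, others downsized to S] -> [I,S,S,I] (invalidations this op: 0; running total: 0)
Op 4: C3 write [C3 write: invalidate ['C1=S', 'C2=S'] -> C3=M] -> [I,I,I,M] (invalidations this op: 2; running total: 2)
Op 5: C1 write [C1 write: invalidate ['C3=M'] -> C1=M] -> [I,M,I,I] (invalidations this op: 1; running total: 3)
Op 6: C3 write [C3 write: invalidate ['C1=M'] -> C3=M] -> [I,I,I,M] (invalidations this op: 1; running total: 4)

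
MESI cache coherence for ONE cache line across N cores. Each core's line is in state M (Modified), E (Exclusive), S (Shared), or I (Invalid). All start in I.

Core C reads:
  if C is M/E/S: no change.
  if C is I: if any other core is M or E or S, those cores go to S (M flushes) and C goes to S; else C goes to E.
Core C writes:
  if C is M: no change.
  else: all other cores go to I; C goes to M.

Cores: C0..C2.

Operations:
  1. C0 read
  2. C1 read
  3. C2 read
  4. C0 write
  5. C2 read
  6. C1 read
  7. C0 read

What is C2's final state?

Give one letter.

Answer: S

Derivation:
Op 1: C0 read [C0 read from I: no other sharers -> C0=E (exclusive)] -> [E,I,I]
Op 2: C1 read [C1 read from I: others=['C0=E'] -> C1=S, others downsized to S] -> [S,S,I]
Op 3: C2 read [C2 read from I: others=['C0=S', 'C1=S'] -> C2=S, others downsized to S] -> [S,S,S]
Op 4: C0 write [C0 write: invalidate ['C1=S', 'C2=S'] -> C0=M] -> [M,I,I]
Op 5: C2 read [C2 read from I: others=['C0=M'] -> C2=S, others downsized to S] -> [S,I,S]
Op 6: C1 read [C1 read from I: others=['C0=S', 'C2=S'] -> C1=S, others downsized to S] -> [S,S,S]
Op 7: C0 read [C0 read: already in S, no change] -> [S,S,S]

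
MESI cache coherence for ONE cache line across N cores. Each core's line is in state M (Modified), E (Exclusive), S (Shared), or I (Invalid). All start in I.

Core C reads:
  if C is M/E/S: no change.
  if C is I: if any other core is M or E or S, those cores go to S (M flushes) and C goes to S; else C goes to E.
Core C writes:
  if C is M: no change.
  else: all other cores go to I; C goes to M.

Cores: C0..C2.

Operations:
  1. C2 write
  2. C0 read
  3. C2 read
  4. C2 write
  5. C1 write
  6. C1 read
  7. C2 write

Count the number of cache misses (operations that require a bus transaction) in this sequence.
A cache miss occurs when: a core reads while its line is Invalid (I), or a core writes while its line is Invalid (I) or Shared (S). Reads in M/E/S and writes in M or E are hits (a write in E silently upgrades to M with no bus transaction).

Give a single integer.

Op 1: C2 write [C2 write: invalidate none -> C2=M] -> [I,I,M] [MISS #1: write from I]
Op 2: C0 read [C0 read from I: others=['C2=M'] -> C0=S, others downsized to S] -> [S,I,S] [MISS #2: read from I]
Op 3: C2 read [C2 read: already in S, no change] -> [S,I,S] [hit: read from S]
Op 4: C2 write [C2 write: invalidate ['C0=S'] -> C2=M] -> [I,I,M] [MISS #3: write from S]
Op 5: C1 write [C1 write: invalidate ['C2=M'] -> C1=M] -> [I,M,I] [MISS #4: write from I]
Op 6: C1 read [C1 read: already in M, no change] -> [I,M,I] [hit: read from M]
Op 7: C2 write [C2 write: invalidate ['C1=M'] -> C2=M] -> [I,I,M] [MISS #5: write from I]

Answer: 5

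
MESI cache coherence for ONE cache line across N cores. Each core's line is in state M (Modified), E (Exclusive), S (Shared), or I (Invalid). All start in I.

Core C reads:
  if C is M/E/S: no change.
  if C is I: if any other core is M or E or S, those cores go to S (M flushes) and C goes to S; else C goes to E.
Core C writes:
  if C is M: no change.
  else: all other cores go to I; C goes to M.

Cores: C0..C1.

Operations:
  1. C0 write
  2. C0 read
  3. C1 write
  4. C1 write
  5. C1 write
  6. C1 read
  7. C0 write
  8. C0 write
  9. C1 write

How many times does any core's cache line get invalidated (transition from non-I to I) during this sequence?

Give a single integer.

Answer: 3

Derivation:
Op 1: C0 write [C0 write: invalidate none -> C0=M] -> [M,I] (invalidations this op: 0; running total: 0)
Op 2: C0 read [C0 read: already in M, no change] -> [M,I] (invalidations this op: 0; running total: 0)
Op 3: C1 write [C1 write: invalidate ['C0=M'] -> C1=M] -> [I,M] (invalidations this op: 1; running total: 1)
Op 4: C1 write [C1 write: already M (modified), no change] -> [I,M] (invalidations this op: 0; running total: 1)
Op 5: C1 write [C1 write: already M (modified), no change] -> [I,M] (invalidations this op: 0; running total: 1)
Op 6: C1 read [C1 read: already in M, no change] -> [I,M] (invalidations this op: 0; running total: 1)
Op 7: C0 write [C0 write: invalidate ['C1=M'] -> C0=M] -> [M,I] (invalidations this op: 1; running total: 2)
Op 8: C0 write [C0 write: already M (modified), no change] -> [M,I] (invalidations this op: 0; running total: 2)
Op 9: C1 write [C1 write: invalidate ['C0=M'] -> C1=M] -> [I,M] (invalidations this op: 1; running total: 3)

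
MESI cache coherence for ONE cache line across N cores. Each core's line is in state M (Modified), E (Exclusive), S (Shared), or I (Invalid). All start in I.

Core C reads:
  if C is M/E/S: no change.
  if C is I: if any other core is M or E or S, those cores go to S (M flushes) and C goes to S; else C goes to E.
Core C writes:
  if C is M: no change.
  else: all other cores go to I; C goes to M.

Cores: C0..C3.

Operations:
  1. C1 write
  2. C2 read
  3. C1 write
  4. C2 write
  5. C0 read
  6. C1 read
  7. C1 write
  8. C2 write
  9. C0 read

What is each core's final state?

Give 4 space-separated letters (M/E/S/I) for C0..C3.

Answer: S I S I

Derivation:
Op 1: C1 write [C1 write: invalidate none -> C1=M] -> [I,M,I,I]
Op 2: C2 read [C2 read from I: others=['C1=M'] -> C2=S, others downsized to S] -> [I,S,S,I]
Op 3: C1 write [C1 write: invalidate ['C2=S'] -> C1=M] -> [I,M,I,I]
Op 4: C2 write [C2 write: invalidate ['C1=M'] -> C2=M] -> [I,I,M,I]
Op 5: C0 read [C0 read from I: others=['C2=M'] -> C0=S, others downsized to S] -> [S,I,S,I]
Op 6: C1 read [C1 read from I: others=['C0=S', 'C2=S'] -> C1=S, others downsized to S] -> [S,S,S,I]
Op 7: C1 write [C1 write: invalidate ['C0=S', 'C2=S'] -> C1=M] -> [I,M,I,I]
Op 8: C2 write [C2 write: invalidate ['C1=M'] -> C2=M] -> [I,I,M,I]
Op 9: C0 read [C0 read from I: others=['C2=M'] -> C0=S, others downsized to S] -> [S,I,S,I]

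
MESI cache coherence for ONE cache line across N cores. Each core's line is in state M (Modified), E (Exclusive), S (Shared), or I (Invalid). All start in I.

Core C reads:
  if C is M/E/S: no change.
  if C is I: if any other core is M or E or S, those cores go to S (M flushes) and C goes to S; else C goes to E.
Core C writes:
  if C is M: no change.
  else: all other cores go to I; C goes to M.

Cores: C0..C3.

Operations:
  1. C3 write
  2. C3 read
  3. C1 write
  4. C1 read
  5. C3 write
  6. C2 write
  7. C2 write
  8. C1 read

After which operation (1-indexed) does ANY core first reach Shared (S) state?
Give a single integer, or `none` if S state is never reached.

Op 1: C3 write [C3 write: invalidate none -> C3=M] -> [I,I,I,M]
Op 2: C3 read [C3 read: already in M, no change] -> [I,I,I,M]
Op 3: C1 write [C1 write: invalidate ['C3=M'] -> C1=M] -> [I,M,I,I]
Op 4: C1 read [C1 read: already in M, no change] -> [I,M,I,I]
Op 5: C3 write [C3 write: invalidate ['C1=M'] -> C3=M] -> [I,I,I,M]
Op 6: C2 write [C2 write: invalidate ['C3=M'] -> C2=M] -> [I,I,M,I]
Op 7: C2 write [C2 write: already M (modified), no change] -> [I,I,M,I]
Op 8: C1 read [C1 read from I: others=['C2=M'] -> C1=S, others downsized to S] -> [I,S,S,I]
  -> First S state at op 8; remaining ops need not be traced.

Answer: 8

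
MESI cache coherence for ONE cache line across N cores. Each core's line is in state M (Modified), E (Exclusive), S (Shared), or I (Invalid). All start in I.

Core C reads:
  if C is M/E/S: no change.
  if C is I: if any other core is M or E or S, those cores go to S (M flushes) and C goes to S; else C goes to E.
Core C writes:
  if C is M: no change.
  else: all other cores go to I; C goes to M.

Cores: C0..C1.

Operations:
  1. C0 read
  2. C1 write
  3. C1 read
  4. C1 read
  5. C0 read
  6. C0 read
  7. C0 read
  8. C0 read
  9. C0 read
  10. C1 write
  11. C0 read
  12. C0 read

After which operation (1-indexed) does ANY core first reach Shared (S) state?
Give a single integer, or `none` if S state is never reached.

Op 1: C0 read [C0 read from I: no other sharers -> C0=E (exclusive)] -> [E,I]
Op 2: C1 write [C1 write: invalidate ['C0=E'] -> C1=M] -> [I,M]
Op 3: C1 read [C1 read: already in M, no change] -> [I,M]
Op 4: C1 read [C1 read: already in M, no change] -> [I,M]
Op 5: C0 read [C0 read from I: others=['C1=M'] -> C0=S, others downsized to S] -> [S,S]
  -> First S state at op 5; remaining ops need not be traced.

Answer: 5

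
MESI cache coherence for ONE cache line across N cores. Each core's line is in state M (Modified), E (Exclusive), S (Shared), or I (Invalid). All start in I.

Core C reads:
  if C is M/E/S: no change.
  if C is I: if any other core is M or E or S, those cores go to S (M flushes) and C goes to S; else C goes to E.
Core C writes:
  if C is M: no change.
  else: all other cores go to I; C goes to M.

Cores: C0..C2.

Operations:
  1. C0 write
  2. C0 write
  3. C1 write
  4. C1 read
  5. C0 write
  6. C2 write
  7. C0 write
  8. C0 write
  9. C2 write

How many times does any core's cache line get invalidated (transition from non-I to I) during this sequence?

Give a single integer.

Answer: 5

Derivation:
Op 1: C0 write [C0 write: invalidate none -> C0=M] -> [M,I,I] (invalidations this op: 0; running total: 0)
Op 2: C0 write [C0 write: already M (modified), no change] -> [M,I,I] (invalidations this op: 0; running total: 0)
Op 3: C1 write [C1 write: invalidate ['C0=M'] -> C1=M] -> [I,M,I] (invalidations this op: 1; running total: 1)
Op 4: C1 read [C1 read: already in M, no change] -> [I,M,I] (invalidations this op: 0; running total: 1)
Op 5: C0 write [C0 write: invalidate ['C1=M'] -> C0=M] -> [M,I,I] (invalidations this op: 1; running total: 2)
Op 6: C2 write [C2 write: invalidate ['C0=M'] -> C2=M] -> [I,I,M] (invalidations this op: 1; running total: 3)
Op 7: C0 write [C0 write: invalidate ['C2=M'] -> C0=M] -> [M,I,I] (invalidations this op: 1; running total: 4)
Op 8: C0 write [C0 write: already M (modified), no change] -> [M,I,I] (invalidations this op: 0; running total: 4)
Op 9: C2 write [C2 write: invalidate ['C0=M'] -> C2=M] -> [I,I,M] (invalidations this op: 1; running total: 5)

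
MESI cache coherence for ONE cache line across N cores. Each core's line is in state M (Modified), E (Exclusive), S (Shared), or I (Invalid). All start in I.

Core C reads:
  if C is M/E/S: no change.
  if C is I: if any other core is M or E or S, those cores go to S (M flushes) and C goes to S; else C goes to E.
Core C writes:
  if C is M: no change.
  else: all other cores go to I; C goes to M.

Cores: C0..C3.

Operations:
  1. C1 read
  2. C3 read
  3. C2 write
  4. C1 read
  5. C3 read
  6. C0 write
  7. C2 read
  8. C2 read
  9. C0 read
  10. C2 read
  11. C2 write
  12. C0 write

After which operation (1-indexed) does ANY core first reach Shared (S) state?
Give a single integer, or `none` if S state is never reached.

Answer: 2

Derivation:
Op 1: C1 read [C1 read from I: no other sharers -> C1=E (exclusive)] -> [I,E,I,I]
Op 2: C3 read [C3 read from I: others=['C1=E'] -> C3=S, others downsized to S] -> [I,S,I,S]
  -> First S state at op 2; remaining ops need not be traced.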